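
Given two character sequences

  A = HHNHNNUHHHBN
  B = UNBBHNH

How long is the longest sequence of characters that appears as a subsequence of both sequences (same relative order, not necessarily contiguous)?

Let dp[i][j] be the LCS length of the first i characters of A and the first j characters of B. dp[i][j] = dp[i-1][j-1]+1 when the i-th and j-th characters match, else max(dp[i-1][j], dp[i][j-1]).
    ·  U  N  B  B  H  N  H
 ·  0  0  0  0  0  0  0  0
 H  0  0  0  0  0  1  1  1
 H  0  0  0  0  0  1  1  2
 N  0  0  1  1  1  1  2  2
 H  0  0  1  1  1  2  2  3
 N  0  0  1  1  1  2  3  3
 N  0  0  1  1  1  2  3  3
 U  0  1  1  1  1  2  3  3
 H  0  1  1  1  1  2  3  4
 H  0  1  1  1  1  2  3  4
 H  0  1  1  1  1  2  3  4
 B  0  1  1  2  2  2  3  4
 N  0  1  2  2  2  2  3  4
dp[12][7] = 4. One LCS (by backtracking along matches): NHNH.

4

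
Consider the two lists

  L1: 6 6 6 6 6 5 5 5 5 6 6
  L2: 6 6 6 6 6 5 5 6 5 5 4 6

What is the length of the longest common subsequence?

Let dp[i][j] be the LCS length of the first i values of L1 and the first j values of L2. dp[i][j] = dp[i-1][j-1]+1 when the i-th and j-th values match, else max(dp[i-1][j], dp[i][j-1]).
    ·  6  6  6  6  6  5  5  6  5  5  4  6
 ·  0  0  0  0  0  0  0  0  0  0  0  0  0
 6  0  1  1  1  1  1  1  1  1  1  1  1  1
 6  0  1  2  2  2  2  2  2  2  2  2  2  2
 6  0  1  2  3  3  3  3  3  3  3  3  3  3
 6  0  1  2  3  4  4  4  4  4  4  4  4  4
 6  0  1  2  3  4  5  5  5  5  5  5  5  5
 5  0  1  2  3  4  5  6  6  6  6  6  6  6
 5  0  1  2  3  4  5  6  7  7  7  7  7  7
 5  0  1  2  3  4  5  6  7  7  8  8  8  8
 5  0  1  2  3  4  5  6  7  7  8  9  9  9
 6  0  1  2  3  4  5  6  7  8  8  9  9 10
 6  0  1  2  3  4  5  6  7  8  8  9  9 10
dp[11][12] = 10. One LCS (by backtracking along matches): 6, 6, 6, 6, 6, 5, 5, 5, 5, 6.

10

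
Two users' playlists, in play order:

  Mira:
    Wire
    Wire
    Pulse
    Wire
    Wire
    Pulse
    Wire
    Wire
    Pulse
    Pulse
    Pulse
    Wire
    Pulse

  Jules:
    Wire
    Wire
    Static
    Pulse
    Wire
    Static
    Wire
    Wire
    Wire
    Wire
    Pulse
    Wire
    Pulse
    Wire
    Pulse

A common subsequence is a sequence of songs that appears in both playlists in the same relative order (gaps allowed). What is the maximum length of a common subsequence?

11

Pick Wire [1,1], then Wire [2,2], then Pulse [3,4], then Wire [4,7], then Wire [5,8], then Wire [7,9], then Wire [8,10], then Pulse [9,11], then Pulse [11,13], then Wire [12,14], then Pulse [13,15]; all 11 songs appear in both, in order, and the DP table's final entry dp[13][15] is also 11, so no common subsequence is longer.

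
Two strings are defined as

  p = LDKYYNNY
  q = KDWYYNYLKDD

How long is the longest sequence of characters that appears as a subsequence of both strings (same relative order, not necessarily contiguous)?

Taking D [2,2], then Y [4,4], then Y [5,5], then N [7,6], then Y [8,7] gives a common subsequence of length 5. dp[8][11] = 5 confirms this is the maximum.

5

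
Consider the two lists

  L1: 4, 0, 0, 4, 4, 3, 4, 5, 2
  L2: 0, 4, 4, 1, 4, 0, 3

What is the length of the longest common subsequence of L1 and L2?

Pick 4 [1,2]; then 4 [4,3]; then 4 [5,5]; then 3 [6,7]; all 4 values appear in both, in order. The LCS DP gives dp[9][7] = 4, so this is optimal.

4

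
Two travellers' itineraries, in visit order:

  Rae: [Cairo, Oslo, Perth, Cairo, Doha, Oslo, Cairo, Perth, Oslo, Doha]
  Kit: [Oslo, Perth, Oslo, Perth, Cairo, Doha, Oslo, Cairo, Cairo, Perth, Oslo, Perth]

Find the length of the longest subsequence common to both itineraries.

8

Taking Oslo at Rae[2]=Kit[3]; then Perth at Rae[3]=Kit[4]; then Cairo at Rae[4]=Kit[5]; then Doha at Rae[5]=Kit[6]; then Oslo at Rae[6]=Kit[7]; then Cairo at Rae[7]=Kit[9]; then Perth at Rae[8]=Kit[10]; then Oslo at Rae[9]=Kit[11] gives a common subsequence of length 8. Since dp[10][12] = 8, nothing longer is possible.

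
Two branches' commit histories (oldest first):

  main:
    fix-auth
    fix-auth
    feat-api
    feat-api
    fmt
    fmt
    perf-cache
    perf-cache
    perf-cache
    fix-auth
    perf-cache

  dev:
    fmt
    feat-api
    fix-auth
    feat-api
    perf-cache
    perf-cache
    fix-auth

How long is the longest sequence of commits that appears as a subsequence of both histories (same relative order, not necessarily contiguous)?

One common subsequence of length 5: fix-auth at main[2]=dev[3], then feat-api at main[4]=dev[4], then perf-cache at main[8]=dev[5], then perf-cache at main[9]=dev[6], then fix-auth at main[10]=dev[7]. dp[11][7] = 5 confirms this is the maximum.

5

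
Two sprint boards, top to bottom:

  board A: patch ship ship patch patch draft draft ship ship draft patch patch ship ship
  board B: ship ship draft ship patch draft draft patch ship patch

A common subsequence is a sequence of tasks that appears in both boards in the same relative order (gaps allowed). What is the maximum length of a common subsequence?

7

One common subsequence of length 7: ship (board A #2, board B #2), ship (board A #3, board B #4), patch (board A #5, board B #5), draft (board A #6, board B #6), draft (board A #7, board B #7), ship (board A #9, board B #9), patch (board A #12, board B #10). The LCS DP gives dp[14][10] = 7, so this is optimal.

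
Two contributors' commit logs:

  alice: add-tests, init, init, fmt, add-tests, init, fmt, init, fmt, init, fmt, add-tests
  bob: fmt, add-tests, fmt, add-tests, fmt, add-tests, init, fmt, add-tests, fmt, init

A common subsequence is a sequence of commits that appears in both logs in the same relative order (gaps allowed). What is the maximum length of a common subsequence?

Taking add-tests at alice[1]=bob[4], then fmt at alice[4]=bob[5], then add-tests at alice[5]=bob[6], then init at alice[6]=bob[7], then fmt at alice[7]=bob[8], then fmt at alice[9]=bob[10], then init at alice[10]=bob[11] gives a common subsequence of length 7. dp[12][11] = 7 confirms this is the maximum.

7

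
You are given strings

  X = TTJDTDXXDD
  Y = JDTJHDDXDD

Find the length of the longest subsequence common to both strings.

Let dp[i][j] be the LCS length of the first i characters of X and the first j characters of Y. dp[i][j] = dp[i-1][j-1]+1 when the i-th and j-th characters match, else max(dp[i-1][j], dp[i][j-1]).
    ·  J  D  T  J  H  D  D  X  D  D
 ·  0  0  0  0  0  0  0  0  0  0  0
 T  0  0  0  1  1  1  1  1  1  1  1
 T  0  0  0  1  1  1  1  1  1  1  1
 J  0  1  1  1  2  2  2  2  2  2  2
 D  0  1  2  2  2  2  3  3  3  3  3
 T  0  1  2  3  3  3  3  3  3  3  3
 D  0  1  2  3  3  3  4  4  4  4  4
 X  0  1  2  3  3  3  4  4  5  5  5
 X  0  1  2  3  3  3  4  4  5  5  5
 D  0  1  2  3  3  3  4  5  5  6  6
 D  0  1  2  3  3  3  4  5  5  6  7
dp[10][10] = 7. One LCS (by backtracking along matches): TJDDXDD.

7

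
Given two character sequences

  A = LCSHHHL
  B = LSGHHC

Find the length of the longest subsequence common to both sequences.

Let dp[i][j] be the LCS length of the first i characters of A and the first j characters of B. dp[i][j] = dp[i-1][j-1]+1 when the i-th and j-th characters match, else max(dp[i-1][j], dp[i][j-1]).
    ·  L  S  G  H  H  C
 ·  0  0  0  0  0  0  0
 L  0  1  1  1  1  1  1
 C  0  1  1  1  1  1  2
 S  0  1  2  2  2  2  2
 H  0  1  2  2  3  3  3
 H  0  1  2  2  3  4  4
 H  0  1  2  2  3  4  4
 L  0  1  2  2  3  4  4
dp[7][6] = 4. One LCS (by backtracking along matches): LSHH.

4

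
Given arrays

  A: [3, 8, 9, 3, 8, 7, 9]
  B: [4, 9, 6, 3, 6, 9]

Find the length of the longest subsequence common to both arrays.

3

Let dp[i][j] be the LCS length of the first i values of A and the first j values of B. dp[i][j] = dp[i-1][j-1]+1 when the i-th and j-th values match, else max(dp[i-1][j], dp[i][j-1]).
    ·  4  9  6  3  6  9
 ·  0  0  0  0  0  0  0
 3  0  0  0  0  1  1  1
 8  0  0  0  0  1  1  1
 9  0  0  1  1  1  1  2
 3  0  0  1  1  2  2  2
 8  0  0  1  1  2  2  2
 7  0  0  1  1  2  2  2
 9  0  0  1  1  2  2  3
dp[7][6] = 3. One LCS (by backtracking along matches): 9, 3, 9.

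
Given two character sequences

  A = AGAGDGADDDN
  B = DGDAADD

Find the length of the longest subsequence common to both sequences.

5

Let dp[i][j] be the LCS length of the first i characters of A and the first j characters of B. dp[i][j] = dp[i-1][j-1]+1 when the i-th and j-th characters match, else max(dp[i-1][j], dp[i][j-1]).
    ·  D  G  D  A  A  D  D
 ·  0  0  0  0  0  0  0  0
 A  0  0  0  0  1  1  1  1
 G  0  0  1  1  1  1  1  1
 A  0  0  1  1  2  2  2  2
 G  0  0  1  1  2  2  2  2
 D  0  1  1  2  2  2  3  3
 G  0  1  2  2  2  2  3  3
 A  0  1  2  2  3  3  3  3
 D  0  1  2  3  3  3  4  4
 D  0  1  2  3  3  3  4  5
 D  0  1  2  3  3  3  4  5
 N  0  1  2  3  3  3  4  5
dp[11][7] = 5. One LCS (by backtracking along matches): GAADD.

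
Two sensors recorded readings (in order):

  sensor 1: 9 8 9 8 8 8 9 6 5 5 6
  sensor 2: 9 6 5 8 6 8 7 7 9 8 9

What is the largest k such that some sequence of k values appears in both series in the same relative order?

5

One common subsequence of length 5: 9 [1,1], 8 [2,6], 9 [3,9], 8 [6,10], 9 [7,11], and the DP table's final entry dp[11][11] is also 5, so no common subsequence is longer.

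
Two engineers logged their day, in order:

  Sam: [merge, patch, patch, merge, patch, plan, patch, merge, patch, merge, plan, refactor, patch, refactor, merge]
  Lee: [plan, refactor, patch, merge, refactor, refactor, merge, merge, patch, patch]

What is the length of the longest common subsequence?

6

Pick plan at Sam[6]=Lee[1], then patch at Sam[9]=Lee[3], then merge at Sam[10]=Lee[4], then refactor at Sam[12]=Lee[5], then refactor at Sam[14]=Lee[6], then merge at Sam[15]=Lee[8]; all 6 tasks appear in both, in order. dp[15][10] = 6 confirms this is the maximum.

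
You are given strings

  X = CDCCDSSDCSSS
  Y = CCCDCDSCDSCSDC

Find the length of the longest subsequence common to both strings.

Match C (X #1, Y #3), D (X #2, Y #4), C (X #3, Y #5), C (X #4, Y #8), D (X #5, Y #9), S (X #6, Y #10), S (X #7, Y #12), D (X #8, Y #13), C (X #9, Y #14) — 9 characters in the same relative order in both, and the DP table's final entry dp[12][14] is also 9, so no common subsequence is longer.

9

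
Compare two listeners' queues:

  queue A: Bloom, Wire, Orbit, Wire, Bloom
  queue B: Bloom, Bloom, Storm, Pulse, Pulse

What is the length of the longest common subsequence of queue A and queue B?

2

Pick Bloom [1,1] → Bloom [5,2]; all 2 songs appear in both, in order. Since dp[5][5] = 2, nothing longer is possible.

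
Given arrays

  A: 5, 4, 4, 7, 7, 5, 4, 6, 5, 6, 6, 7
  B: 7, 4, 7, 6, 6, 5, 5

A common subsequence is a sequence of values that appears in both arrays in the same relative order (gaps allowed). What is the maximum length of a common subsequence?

4

Let dp[i][j] be the LCS length of the first i values of A and the first j values of B. dp[i][j] = dp[i-1][j-1]+1 when the i-th and j-th values match, else max(dp[i-1][j], dp[i][j-1]).
    ·  7  4  7  6  6  5  5
 ·  0  0  0  0  0  0  0  0
 5  0  0  0  0  0  0  1  1
 4  0  0  1  1  1  1  1  1
 4  0  0  1  1  1  1  1  1
 7  0  1  1  2  2  2  2  2
 7  0  1  1  2  2  2  2  2
 5  0  1  1  2  2  2  3  3
 4  0  1  2  2  2  2  3  3
 6  0  1  2  2  3  3  3  3
 5  0  1  2  2  3  3  4  4
 6  0  1  2  2  3  4  4  4
 6  0  1  2  2  3  4  4  4
 7  0  1  2  3  3  4  4  4
dp[12][7] = 4. One LCS (by backtracking along matches): 4, 7, 5, 5.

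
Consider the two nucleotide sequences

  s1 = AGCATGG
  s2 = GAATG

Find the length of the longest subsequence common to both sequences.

Let dp[i][j] be the LCS length of the first i bases of s1 and the first j bases of s2. dp[i][j] = dp[i-1][j-1]+1 when the i-th and j-th bases match, else max(dp[i-1][j], dp[i][j-1]).
    ·  G  A  A  T  G
 ·  0  0  0  0  0  0
 A  0  0  1  1  1  1
 G  0  1  1  1  1  2
 C  0  1  1  1  1  2
 A  0  1  2  2  2  2
 T  0  1  2  2  3  3
 G  0  1  2  2  3  4
 G  0  1  2  2  3  4
dp[7][5] = 4. One LCS (by backtracking along matches): AATG.

4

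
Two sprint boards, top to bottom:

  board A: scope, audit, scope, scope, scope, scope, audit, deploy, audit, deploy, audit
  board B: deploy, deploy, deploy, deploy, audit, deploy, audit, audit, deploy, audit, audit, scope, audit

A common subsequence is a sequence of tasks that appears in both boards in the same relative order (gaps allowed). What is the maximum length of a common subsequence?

Taking audit [2,7], then audit [7,8], then deploy [8,9], then audit [9,11], then audit [11,13] gives a common subsequence of length 5. Since dp[11][13] = 5, nothing longer is possible.

5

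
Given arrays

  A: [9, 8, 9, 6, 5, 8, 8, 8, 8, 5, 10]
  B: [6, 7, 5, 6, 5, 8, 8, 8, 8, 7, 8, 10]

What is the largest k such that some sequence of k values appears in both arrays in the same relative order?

7

Match 6 [4,4] → 5 [5,5] → 8 [6,7] → 8 [7,8] → 8 [8,9] → 8 [9,11] → 10 [11,12] — 7 values in the same relative order in both. Since dp[11][12] = 7, nothing longer is possible.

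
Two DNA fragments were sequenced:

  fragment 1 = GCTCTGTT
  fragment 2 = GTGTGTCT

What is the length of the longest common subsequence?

6

Taking G [1,1], then T [3,2], then T [5,4], then G [6,5], then T [7,6], then T [8,8] gives a common subsequence of length 6. Since dp[8][8] = 6, nothing longer is possible.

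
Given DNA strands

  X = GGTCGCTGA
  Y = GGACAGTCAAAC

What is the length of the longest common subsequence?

6

One common subsequence of length 6: G (X #1, Y #1) → G (X #2, Y #2) → C (X #4, Y #4) → G (X #5, Y #6) → C (X #6, Y #8) → A (X #9, Y #11). dp[9][12] = 6 confirms this is the maximum.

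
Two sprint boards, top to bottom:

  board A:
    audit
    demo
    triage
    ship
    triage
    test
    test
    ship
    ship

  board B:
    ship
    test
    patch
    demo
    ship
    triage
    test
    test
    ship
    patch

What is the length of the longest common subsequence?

Taking demo [2,4]; then ship [4,5]; then triage [5,6]; then test [6,7]; then test [7,8]; then ship [8,9] gives a common subsequence of length 6. The LCS DP gives dp[9][10] = 6, so this is optimal.

6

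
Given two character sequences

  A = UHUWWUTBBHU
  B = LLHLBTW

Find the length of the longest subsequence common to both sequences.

Let dp[i][j] be the LCS length of the first i characters of A and the first j characters of B. dp[i][j] = dp[i-1][j-1]+1 when the i-th and j-th characters match, else max(dp[i-1][j], dp[i][j-1]).
    ·  L  L  H  L  B  T  W
 ·  0  0  0  0  0  0  0  0
 U  0  0  0  0  0  0  0  0
 H  0  0  0  1  1  1  1  1
 U  0  0  0  1  1  1  1  1
 W  0  0  0  1  1  1  1  2
 W  0  0  0  1  1  1  1  2
 U  0  0  0  1  1  1  1  2
 T  0  0  0  1  1  1  2  2
 B  0  0  0  1  1  2  2  2
 B  0  0  0  1  1  2  2  2
 H  0  0  0  1  1  2  2  2
 U  0  0  0  1  1  2  2  2
dp[11][7] = 2. One LCS (by backtracking along matches): HW.

2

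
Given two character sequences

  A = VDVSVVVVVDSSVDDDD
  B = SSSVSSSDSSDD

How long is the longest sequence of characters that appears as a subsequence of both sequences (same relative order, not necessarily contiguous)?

7

One common subsequence of length 7: V at A[1]=B[4]; then S at A[4]=B[7]; then D at A[10]=B[8]; then S at A[11]=B[9]; then S at A[12]=B[10]; then D at A[16]=B[11]; then D at A[17]=B[12], and the DP table's final entry dp[17][12] is also 7, so no common subsequence is longer.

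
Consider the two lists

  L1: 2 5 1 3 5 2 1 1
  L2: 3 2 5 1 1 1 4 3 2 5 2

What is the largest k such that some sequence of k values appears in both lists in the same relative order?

6

Pick 2 (L1 #1, L2 #2); then 5 (L1 #2, L2 #3); then 1 (L1 #3, L2 #6); then 3 (L1 #4, L2 #8); then 5 (L1 #5, L2 #10); then 2 (L1 #6, L2 #11); all 6 values appear in both, in order. dp[8][11] = 6 confirms this is the maximum.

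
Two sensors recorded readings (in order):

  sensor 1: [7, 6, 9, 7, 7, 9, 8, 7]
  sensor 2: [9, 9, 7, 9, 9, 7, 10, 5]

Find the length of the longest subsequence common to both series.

Let dp[i][j] be the LCS length of the first i values of sensor 1 and the first j values of sensor 2. dp[i][j] = dp[i-1][j-1]+1 when the i-th and j-th values match, else max(dp[i-1][j], dp[i][j-1]).
    ·  9  9  7  9  9  7 10  5
 ·  0  0  0  0  0  0  0  0  0
 7  0  0  0  1  1  1  1  1  1
 6  0  0  0  1  1  1  1  1  1
 9  0  1  1  1  2  2  2  2  2
 7  0  1  1  2  2  2  3  3  3
 7  0  1  1  2  2  2  3  3  3
 9  0  1  2  2  3  3  3  3  3
 8  0  1  2  2  3  3  3  3  3
 7  0  1  2  3  3  3  4  4  4
dp[8][8] = 4. One LCS (by backtracking along matches): 7, 9, 9, 7.

4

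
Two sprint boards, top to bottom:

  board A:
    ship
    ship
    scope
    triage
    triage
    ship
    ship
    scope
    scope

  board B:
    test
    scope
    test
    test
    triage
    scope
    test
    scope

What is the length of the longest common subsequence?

4

One common subsequence of length 4: scope (board A #3, board B #2), triage (board A #5, board B #5), scope (board A #8, board B #6), scope (board A #9, board B #8), and the DP table's final entry dp[9][8] is also 4, so no common subsequence is longer.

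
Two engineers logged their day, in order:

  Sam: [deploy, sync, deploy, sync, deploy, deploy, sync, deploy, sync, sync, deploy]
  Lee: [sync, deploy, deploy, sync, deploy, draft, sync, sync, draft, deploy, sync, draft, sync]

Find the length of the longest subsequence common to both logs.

8

One common subsequence of length 8: deploy at Sam[1]=Lee[3], sync at Sam[2]=Lee[4], deploy at Sam[3]=Lee[5], sync at Sam[4]=Lee[7], sync at Sam[7]=Lee[8], deploy at Sam[8]=Lee[10], sync at Sam[9]=Lee[11], sync at Sam[10]=Lee[13]. Since dp[11][13] = 8, nothing longer is possible.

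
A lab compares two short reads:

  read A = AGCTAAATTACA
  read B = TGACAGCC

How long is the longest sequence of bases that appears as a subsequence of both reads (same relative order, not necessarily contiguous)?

4

Taking A at read A[1]=read B[5] → G at read A[2]=read B[6] → C at read A[3]=read B[7] → C at read A[11]=read B[8] gives a common subsequence of length 4. The LCS DP gives dp[12][8] = 4, so this is optimal.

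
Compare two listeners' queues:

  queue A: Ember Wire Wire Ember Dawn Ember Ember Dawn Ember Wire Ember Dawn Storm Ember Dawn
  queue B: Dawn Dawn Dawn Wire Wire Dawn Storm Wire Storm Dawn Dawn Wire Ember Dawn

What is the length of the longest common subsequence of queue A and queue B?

7

One common subsequence of length 7: Wire (queue A #2, queue B #5); then Wire (queue A #3, queue B #8); then Dawn (queue A #5, queue B #10); then Dawn (queue A #8, queue B #11); then Wire (queue A #10, queue B #12); then Ember (queue A #14, queue B #13); then Dawn (queue A #15, queue B #14). dp[15][14] = 7 confirms this is the maximum.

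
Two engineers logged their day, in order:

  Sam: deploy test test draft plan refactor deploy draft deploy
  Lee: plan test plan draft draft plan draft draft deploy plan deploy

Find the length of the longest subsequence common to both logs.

Match test at Sam[2]=Lee[2] → draft at Sam[4]=Lee[5] → plan at Sam[5]=Lee[6] → deploy at Sam[7]=Lee[9] → deploy at Sam[9]=Lee[11] — 5 tasks in the same relative order in both. The LCS DP gives dp[9][11] = 5, so this is optimal.

5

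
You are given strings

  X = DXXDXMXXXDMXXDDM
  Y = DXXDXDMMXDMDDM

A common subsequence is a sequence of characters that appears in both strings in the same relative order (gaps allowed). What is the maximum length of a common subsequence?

Match D at X[1]=Y[1]; then X at X[2]=Y[2]; then X at X[3]=Y[3]; then D at X[4]=Y[4]; then X at X[5]=Y[5]; then M at X[6]=Y[8]; then X at X[9]=Y[9]; then D at X[10]=Y[10]; then M at X[11]=Y[11]; then D at X[14]=Y[12]; then D at X[15]=Y[13]; then M at X[16]=Y[14] — 12 characters in the same relative order in both. dp[16][14] = 12 confirms this is the maximum.

12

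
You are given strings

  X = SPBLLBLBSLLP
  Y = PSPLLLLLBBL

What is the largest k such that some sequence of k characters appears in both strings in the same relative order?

Let dp[i][j] be the LCS length of the first i characters of X and the first j characters of Y. dp[i][j] = dp[i-1][j-1]+1 when the i-th and j-th characters match, else max(dp[i-1][j], dp[i][j-1]).
    ·  P  S  P  L  L  L  L  L  B  B  L
 ·  0  0  0  0  0  0  0  0  0  0  0  0
 S  0  0  1  1  1  1  1  1  1  1  1  1
 P  0  1  1  2  2  2  2  2  2  2  2  2
 B  0  1  1  2  2  2  2  2  2  3  3  3
 L  0  1  1  2  3  3  3  3  3  3  3  4
 L  0  1  1  2  3  4  4  4  4  4  4  4
 B  0  1  1  2  3  4  4  4  4  5  5  5
 L  0  1  1  2  3  4  5  5  5  5  5  6
 B  0  1  1  2  3  4  5  5  5  6  6  6
 S  0  1  2  2  3  4  5  5  5  6  6  6
 L  0  1  2  2  3  4  5  6  6  6  6  7
 L  0  1  2  2  3  4  5  6  7  7  7  7
 P  0  1  2  3  3  4  5  6  7  7  7  7
dp[12][11] = 7. One LCS (by backtracking along matches): SPLLBBL.

7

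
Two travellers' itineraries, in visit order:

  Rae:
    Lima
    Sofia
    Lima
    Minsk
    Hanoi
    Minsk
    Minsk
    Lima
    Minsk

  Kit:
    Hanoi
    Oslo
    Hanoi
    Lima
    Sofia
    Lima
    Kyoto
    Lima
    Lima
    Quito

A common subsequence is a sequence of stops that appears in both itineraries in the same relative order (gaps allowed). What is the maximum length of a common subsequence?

4

Taking Lima [1,4] → Sofia [2,5] → Lima [3,8] → Lima [8,9] gives a common subsequence of length 4, and the DP table's final entry dp[9][10] is also 4, so no common subsequence is longer.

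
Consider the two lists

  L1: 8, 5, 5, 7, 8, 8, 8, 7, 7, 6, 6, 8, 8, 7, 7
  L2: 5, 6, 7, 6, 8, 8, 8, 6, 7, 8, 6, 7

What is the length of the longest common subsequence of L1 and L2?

Pick 5 at L1[2]=L2[1], then 7 at L1[4]=L2[3], then 8 at L1[5]=L2[5], then 8 at L1[6]=L2[6], then 8 at L1[7]=L2[7], then 7 at L1[8]=L2[9], then 6 at L1[11]=L2[11], then 7 at L1[15]=L2[12]; all 8 values appear in both, in order, and the DP table's final entry dp[15][12] is also 8, so no common subsequence is longer.

8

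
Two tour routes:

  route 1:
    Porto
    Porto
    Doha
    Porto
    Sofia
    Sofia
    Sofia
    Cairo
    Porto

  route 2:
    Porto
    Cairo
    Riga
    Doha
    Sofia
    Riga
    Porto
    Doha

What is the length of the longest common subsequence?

4

Match Porto [1,1]; then Doha [3,4]; then Sofia [5,5]; then Porto [9,7] — 4 stops in the same relative order in both. Since dp[9][8] = 4, nothing longer is possible.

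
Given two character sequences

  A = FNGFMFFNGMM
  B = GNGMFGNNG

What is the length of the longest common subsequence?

6

Taking N (A #2, B #2); then G (A #3, B #3); then M (A #5, B #4); then F (A #6, B #5); then N (A #8, B #8); then G (A #9, B #9) gives a common subsequence of length 6. The LCS DP gives dp[11][9] = 6, so this is optimal.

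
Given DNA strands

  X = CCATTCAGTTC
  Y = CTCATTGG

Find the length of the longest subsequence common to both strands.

One common subsequence of length 6: C [1,1], C [2,3], A [3,4], T [4,5], T [5,6], G [8,8], and the DP table's final entry dp[11][8] is also 6, so no common subsequence is longer.

6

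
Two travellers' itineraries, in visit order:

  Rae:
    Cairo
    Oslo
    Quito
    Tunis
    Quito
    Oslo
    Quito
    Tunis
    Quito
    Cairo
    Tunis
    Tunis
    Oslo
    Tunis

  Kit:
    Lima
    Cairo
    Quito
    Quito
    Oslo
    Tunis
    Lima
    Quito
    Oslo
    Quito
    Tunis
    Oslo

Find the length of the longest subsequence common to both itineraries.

8

Pick Cairo (Rae #1, Kit #2) → Oslo (Rae #2, Kit #5) → Tunis (Rae #4, Kit #6) → Quito (Rae #5, Kit #8) → Oslo (Rae #6, Kit #9) → Quito (Rae #9, Kit #10) → Tunis (Rae #12, Kit #11) → Oslo (Rae #13, Kit #12); all 8 stops appear in both, in order. Since dp[14][12] = 8, nothing longer is possible.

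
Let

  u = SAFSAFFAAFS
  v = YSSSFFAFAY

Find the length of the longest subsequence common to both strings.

Taking S [1,3], then S [4,4], then F [6,5], then F [7,6], then A [8,7], then A [9,9] gives a common subsequence of length 6, and the DP table's final entry dp[11][10] is also 6, so no common subsequence is longer.

6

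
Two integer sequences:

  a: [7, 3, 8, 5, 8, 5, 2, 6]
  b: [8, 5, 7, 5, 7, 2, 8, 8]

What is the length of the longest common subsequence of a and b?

4

Let dp[i][j] be the LCS length of the first i values of a and the first j values of b. dp[i][j] = dp[i-1][j-1]+1 when the i-th and j-th values match, else max(dp[i-1][j], dp[i][j-1]).
    ·  8  5  7  5  7  2  8  8
 ·  0  0  0  0  0  0  0  0  0
 7  0  0  0  1  1  1  1  1  1
 3  0  0  0  1  1  1  1  1  1
 8  0  1  1  1  1  1  1  2  2
 5  0  1  2  2  2  2  2  2  2
 8  0  1  2  2  2  2  2  3  3
 5  0  1  2  2  3  3  3  3  3
 2  0  1  2  2  3  3  4  4  4
 6  0  1  2  2  3  3  4  4  4
dp[8][8] = 4. One LCS (by backtracking along matches): 8, 5, 5, 2.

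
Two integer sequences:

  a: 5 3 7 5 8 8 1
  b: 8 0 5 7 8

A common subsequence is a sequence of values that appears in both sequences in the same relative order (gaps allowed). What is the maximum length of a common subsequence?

One common subsequence of length 3: 5 at a[1]=b[3], then 7 at a[3]=b[4], then 8 at a[6]=b[5], and the DP table's final entry dp[7][5] is also 3, so no common subsequence is longer.

3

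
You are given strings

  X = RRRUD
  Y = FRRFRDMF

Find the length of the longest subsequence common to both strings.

4

Let dp[i][j] be the LCS length of the first i characters of X and the first j characters of Y. dp[i][j] = dp[i-1][j-1]+1 when the i-th and j-th characters match, else max(dp[i-1][j], dp[i][j-1]).
    ·  F  R  R  F  R  D  M  F
 ·  0  0  0  0  0  0  0  0  0
 R  0  0  1  1  1  1  1  1  1
 R  0  0  1  2  2  2  2  2  2
 R  0  0  1  2  2  3  3  3  3
 U  0  0  1  2  2  3  3  3  3
 D  0  0  1  2  2  3  4  4  4
dp[5][8] = 4. One LCS (by backtracking along matches): RRRD.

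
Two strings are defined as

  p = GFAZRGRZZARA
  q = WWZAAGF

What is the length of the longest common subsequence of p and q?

Let dp[i][j] be the LCS length of the first i characters of p and the first j characters of q. dp[i][j] = dp[i-1][j-1]+1 when the i-th and j-th characters match, else max(dp[i-1][j], dp[i][j-1]).
    ·  W  W  Z  A  A  G  F
 ·  0  0  0  0  0  0  0  0
 G  0  0  0  0  0  0  1  1
 F  0  0  0  0  0  0  1  2
 A  0  0  0  0  1  1  1  2
 Z  0  0  0  1  1  1  1  2
 R  0  0  0  1  1  1  1  2
 G  0  0  0  1  1  1  2  2
 R  0  0  0  1  1  1  2  2
 Z  0  0  0  1  1  1  2  2
 Z  0  0  0  1  1  1  2  2
 A  0  0  0  1  2  2  2  2
 R  0  0  0  1  2  2  2  2
 A  0  0  0  1  2  3  3  3
dp[12][7] = 3. One LCS (by backtracking along matches): ZAA.

3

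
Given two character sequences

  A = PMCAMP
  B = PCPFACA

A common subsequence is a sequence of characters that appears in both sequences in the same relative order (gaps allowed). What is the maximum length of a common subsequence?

3

Taking P at A[1]=B[3] → C at A[3]=B[6] → A at A[4]=B[7] gives a common subsequence of length 3. Since dp[6][7] = 3, nothing longer is possible.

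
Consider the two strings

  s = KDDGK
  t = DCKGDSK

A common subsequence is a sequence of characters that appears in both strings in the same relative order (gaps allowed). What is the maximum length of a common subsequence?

3

Let dp[i][j] be the LCS length of the first i characters of s and the first j characters of t. dp[i][j] = dp[i-1][j-1]+1 when the i-th and j-th characters match, else max(dp[i-1][j], dp[i][j-1]).
    ·  D  C  K  G  D  S  K
 ·  0  0  0  0  0  0  0  0
 K  0  0  0  1  1  1  1  1
 D  0  1  1  1  1  2  2  2
 D  0  1  1  1  1  2  2  2
 G  0  1  1  1  2  2  2  2
 K  0  1  1  2  2  2  2  3
dp[5][7] = 3. One LCS (by backtracking along matches): KDK.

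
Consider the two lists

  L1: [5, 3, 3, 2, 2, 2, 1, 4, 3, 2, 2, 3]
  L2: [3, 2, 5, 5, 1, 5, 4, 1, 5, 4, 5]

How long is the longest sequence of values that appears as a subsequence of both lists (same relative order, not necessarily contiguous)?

4

Let dp[i][j] be the LCS length of the first i values of L1 and the first j values of L2. dp[i][j] = dp[i-1][j-1]+1 when the i-th and j-th values match, else max(dp[i-1][j], dp[i][j-1]).
    ·  3  2  5  5  1  5  4  1  5  4  5
 ·  0  0  0  0  0  0  0  0  0  0  0  0
 5  0  0  0  1  1  1  1  1  1  1  1  1
 3  0  1  1  1  1  1  1  1  1  1  1  1
 3  0  1  1  1  1  1  1  1  1  1  1  1
 2  0  1  2  2  2  2  2  2  2  2  2  2
 2  0  1  2  2  2  2  2  2  2  2  2  2
 2  0  1  2  2  2  2  2  2  2  2  2  2
 1  0  1  2  2  2  3  3  3  3  3  3  3
 4  0  1  2  2  2  3  3  4  4  4  4  4
 3  0  1  2  2  2  3  3  4  4  4  4  4
 2  0  1  2  2  2  3  3  4  4  4  4  4
 2  0  1  2  2  2  3  3  4  4  4  4  4
 3  0  1  2  2  2  3  3  4  4  4  4  4
dp[12][11] = 4. One LCS (by backtracking along matches): 3, 2, 1, 4.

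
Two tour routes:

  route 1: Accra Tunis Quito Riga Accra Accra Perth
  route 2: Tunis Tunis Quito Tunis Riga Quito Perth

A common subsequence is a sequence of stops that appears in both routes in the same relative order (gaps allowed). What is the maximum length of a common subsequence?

4

Match Tunis (route 1 #2, route 2 #2), then Quito (route 1 #3, route 2 #3), then Riga (route 1 #4, route 2 #5), then Perth (route 1 #7, route 2 #7) — 4 stops in the same relative order in both, and the DP table's final entry dp[7][7] is also 4, so no common subsequence is longer.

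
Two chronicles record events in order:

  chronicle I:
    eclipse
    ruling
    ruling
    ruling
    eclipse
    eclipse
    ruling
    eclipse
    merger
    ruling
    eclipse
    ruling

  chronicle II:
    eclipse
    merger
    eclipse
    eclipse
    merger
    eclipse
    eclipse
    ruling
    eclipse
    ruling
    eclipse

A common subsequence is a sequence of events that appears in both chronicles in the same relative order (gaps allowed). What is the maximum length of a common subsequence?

Match eclipse at chronicle I[1]=chronicle II[4] → eclipse at chronicle I[5]=chronicle II[6] → eclipse at chronicle I[6]=chronicle II[7] → ruling at chronicle I[7]=chronicle II[8] → eclipse at chronicle I[8]=chronicle II[9] → ruling at chronicle I[10]=chronicle II[10] → eclipse at chronicle I[11]=chronicle II[11] — 7 events in the same relative order in both. dp[12][11] = 7 confirms this is the maximum.

7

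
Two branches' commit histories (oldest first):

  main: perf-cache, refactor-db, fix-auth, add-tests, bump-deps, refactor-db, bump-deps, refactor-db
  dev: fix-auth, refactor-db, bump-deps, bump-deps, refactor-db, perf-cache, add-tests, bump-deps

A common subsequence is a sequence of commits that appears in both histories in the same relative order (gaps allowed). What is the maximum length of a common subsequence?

One common subsequence of length 4: refactor-db at main[2]=dev[2], then bump-deps at main[5]=dev[4], then refactor-db at main[6]=dev[5], then bump-deps at main[7]=dev[8], and the DP table's final entry dp[8][8] is also 4, so no common subsequence is longer.

4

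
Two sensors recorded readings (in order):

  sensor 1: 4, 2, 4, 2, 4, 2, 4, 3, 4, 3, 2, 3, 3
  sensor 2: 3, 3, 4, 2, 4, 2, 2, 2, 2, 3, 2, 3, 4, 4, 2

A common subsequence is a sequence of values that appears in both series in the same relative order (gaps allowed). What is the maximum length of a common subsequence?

Taking 4 (sensor 1 #1, sensor 2 #3), then 2 (sensor 1 #2, sensor 2 #4), then 4 (sensor 1 #3, sensor 2 #5), then 2 (sensor 1 #4, sensor 2 #9), then 2 (sensor 1 #6, sensor 2 #11), then 4 (sensor 1 #7, sensor 2 #13), then 4 (sensor 1 #9, sensor 2 #14), then 2 (sensor 1 #11, sensor 2 #15) gives a common subsequence of length 8. Since dp[13][15] = 8, nothing longer is possible.

8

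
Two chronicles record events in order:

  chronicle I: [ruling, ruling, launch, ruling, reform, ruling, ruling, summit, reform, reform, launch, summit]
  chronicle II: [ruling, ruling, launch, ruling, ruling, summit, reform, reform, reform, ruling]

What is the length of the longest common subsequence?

8

Pick ruling at chronicle I[1]=chronicle II[1] → ruling at chronicle I[2]=chronicle II[2] → launch at chronicle I[3]=chronicle II[3] → ruling at chronicle I[6]=chronicle II[4] → ruling at chronicle I[7]=chronicle II[5] → summit at chronicle I[8]=chronicle II[6] → reform at chronicle I[9]=chronicle II[8] → reform at chronicle I[10]=chronicle II[9]; all 8 events appear in both, in order. dp[12][10] = 8 confirms this is the maximum.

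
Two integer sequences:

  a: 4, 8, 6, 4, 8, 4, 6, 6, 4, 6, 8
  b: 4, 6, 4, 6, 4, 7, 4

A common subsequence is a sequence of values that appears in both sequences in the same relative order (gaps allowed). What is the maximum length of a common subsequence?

Let dp[i][j] be the LCS length of the first i values of a and the first j values of b. dp[i][j] = dp[i-1][j-1]+1 when the i-th and j-th values match, else max(dp[i-1][j], dp[i][j-1]).
    ·  4  6  4  6  4  7  4
 ·  0  0  0  0  0  0  0  0
 4  0  1  1  1  1  1  1  1
 8  0  1  1  1  1  1  1  1
 6  0  1  2  2  2  2  2  2
 4  0  1  2  3  3  3  3  3
 8  0  1  2  3  3  3  3  3
 4  0  1  2  3  3  4  4  4
 6  0  1  2  3  4  4  4  4
 6  0  1  2  3  4  4  4  4
 4  0  1  2  3  4  5  5  5
 6  0  1  2  3  4  5  5  5
 8  0  1  2  3  4  5  5  5
dp[11][7] = 5. One LCS (by backtracking along matches): 4, 6, 4, 4, 4.

5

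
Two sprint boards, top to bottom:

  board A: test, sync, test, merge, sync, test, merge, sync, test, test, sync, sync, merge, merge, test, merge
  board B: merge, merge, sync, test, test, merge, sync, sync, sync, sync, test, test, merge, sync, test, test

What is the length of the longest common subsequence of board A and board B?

One common subsequence of length 9: test (board A #1, board B #4); then test (board A #3, board B #5); then merge (board A #4, board B #6); then sync (board A #5, board B #10); then test (board A #6, board B #12); then merge (board A #7, board B #13); then sync (board A #8, board B #14); then test (board A #10, board B #15); then test (board A #15, board B #16). Since dp[16][16] = 9, nothing longer is possible.

9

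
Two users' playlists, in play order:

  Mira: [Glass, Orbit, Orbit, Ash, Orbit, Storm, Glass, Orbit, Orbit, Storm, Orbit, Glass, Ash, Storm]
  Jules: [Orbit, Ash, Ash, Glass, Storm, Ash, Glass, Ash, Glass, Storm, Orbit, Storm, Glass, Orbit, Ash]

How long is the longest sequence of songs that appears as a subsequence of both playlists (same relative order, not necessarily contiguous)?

One common subsequence of length 8: Orbit [2,1], Ash [4,3], Storm [6,5], Glass [7,9], Orbit [9,11], Storm [10,12], Orbit [11,14], Ash [13,15], and the DP table's final entry dp[14][15] is also 8, so no common subsequence is longer.

8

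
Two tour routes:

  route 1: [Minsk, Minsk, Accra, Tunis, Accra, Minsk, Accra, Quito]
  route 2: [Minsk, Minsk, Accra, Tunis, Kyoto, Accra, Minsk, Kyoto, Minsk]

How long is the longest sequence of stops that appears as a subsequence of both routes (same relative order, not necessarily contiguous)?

Pick Minsk (route 1 #1, route 2 #1), Minsk (route 1 #2, route 2 #2), Accra (route 1 #3, route 2 #3), Tunis (route 1 #4, route 2 #4), Accra (route 1 #5, route 2 #6), Minsk (route 1 #6, route 2 #9); all 6 stops appear in both, in order, and the DP table's final entry dp[8][9] is also 6, so no common subsequence is longer.

6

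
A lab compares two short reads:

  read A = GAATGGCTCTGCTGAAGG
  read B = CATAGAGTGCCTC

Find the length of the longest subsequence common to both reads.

8

Pick G [1,5], then A [2,6], then T [4,8], then G [6,9], then C [7,10], then C [9,11], then T [10,12], then C [12,13]; all 8 bases appear in both, in order, and the DP table's final entry dp[18][13] is also 8, so no common subsequence is longer.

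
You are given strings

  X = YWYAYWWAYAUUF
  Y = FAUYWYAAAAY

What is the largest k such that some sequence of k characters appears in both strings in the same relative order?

6

Taking Y at X[1]=Y[4], W at X[2]=Y[5], Y at X[3]=Y[6], A at X[4]=Y[9], A at X[8]=Y[10], Y at X[9]=Y[11] gives a common subsequence of length 6, and the DP table's final entry dp[13][11] is also 6, so no common subsequence is longer.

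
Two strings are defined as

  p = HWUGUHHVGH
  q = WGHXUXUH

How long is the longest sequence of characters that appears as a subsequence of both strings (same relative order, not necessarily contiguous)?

4

Let dp[i][j] be the LCS length of the first i characters of p and the first j characters of q. dp[i][j] = dp[i-1][j-1]+1 when the i-th and j-th characters match, else max(dp[i-1][j], dp[i][j-1]).
    ·  W  G  H  X  U  X  U  H
 ·  0  0  0  0  0  0  0  0  0
 H  0  0  0  1  1  1  1  1  1
 W  0  1  1  1  1  1  1  1  1
 U  0  1  1  1  1  2  2  2  2
 G  0  1  2  2  2  2  2  2  2
 U  0  1  2  2  2  3  3  3  3
 H  0  1  2  3  3  3  3  3  4
 H  0  1  2  3  3  3  3  3  4
 V  0  1  2  3  3  3  3  3  4
 G  0  1  2  3  3  3  3  3  4
 H  0  1  2  3  3  3  3  3  4
dp[10][8] = 4. One LCS (by backtracking along matches): HUUH.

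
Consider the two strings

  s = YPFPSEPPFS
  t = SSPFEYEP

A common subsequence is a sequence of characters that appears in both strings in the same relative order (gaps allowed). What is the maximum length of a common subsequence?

4

Let dp[i][j] be the LCS length of the first i characters of s and the first j characters of t. dp[i][j] = dp[i-1][j-1]+1 when the i-th and j-th characters match, else max(dp[i-1][j], dp[i][j-1]).
    ·  S  S  P  F  E  Y  E  P
 ·  0  0  0  0  0  0  0  0  0
 Y  0  0  0  0  0  0  1  1  1
 P  0  0  0  1  1  1  1  1  2
 F  0  0  0  1  2  2  2  2  2
 P  0  0  0  1  2  2  2  2  3
 S  0  1  1  1  2  2  2  2  3
 E  0  1  1  1  2  3  3  3  3
 P  0  1  1  2  2  3  3  3  4
 P  0  1  1  2  2  3  3  3  4
 F  0  1  1  2  3  3  3  3  4
 S  0  1  2  2  3  3  3  3  4
dp[10][8] = 4. One LCS (by backtracking along matches): PFEP.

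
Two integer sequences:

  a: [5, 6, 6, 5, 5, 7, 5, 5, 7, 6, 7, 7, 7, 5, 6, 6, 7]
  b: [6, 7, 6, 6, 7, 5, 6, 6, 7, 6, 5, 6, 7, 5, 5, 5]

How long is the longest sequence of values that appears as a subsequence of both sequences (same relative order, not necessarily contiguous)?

9

Taking 6 (a #2, b #3) → 6 (a #3, b #4) → 7 (a #6, b #5) → 5 (a #7, b #6) → 7 (a #9, b #9) → 6 (a #10, b #10) → 5 (a #14, b #11) → 6 (a #16, b #12) → 7 (a #17, b #13) gives a common subsequence of length 9, and the DP table's final entry dp[17][16] is also 9, so no common subsequence is longer.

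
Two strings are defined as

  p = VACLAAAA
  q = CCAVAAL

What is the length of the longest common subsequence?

4

Taking C at p[3]=q[2], A at p[5]=q[3], A at p[6]=q[5], A at p[7]=q[6] gives a common subsequence of length 4. The LCS DP gives dp[8][7] = 4, so this is optimal.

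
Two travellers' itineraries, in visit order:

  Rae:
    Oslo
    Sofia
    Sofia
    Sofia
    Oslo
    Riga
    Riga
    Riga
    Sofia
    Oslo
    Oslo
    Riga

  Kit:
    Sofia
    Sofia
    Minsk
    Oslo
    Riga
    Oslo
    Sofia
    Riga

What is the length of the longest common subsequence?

Pick Sofia (Rae #2, Kit #1), Sofia (Rae #3, Kit #2), Oslo (Rae #5, Kit #4), Riga (Rae #6, Kit #5), Sofia (Rae #9, Kit #7), Riga (Rae #12, Kit #8); all 6 stops appear in both, in order, and the DP table's final entry dp[12][8] is also 6, so no common subsequence is longer.

6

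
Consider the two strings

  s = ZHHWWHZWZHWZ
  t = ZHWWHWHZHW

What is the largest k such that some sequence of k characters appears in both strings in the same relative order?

Match Z at s[1]=t[1]; then H at s[3]=t[2]; then W at s[4]=t[3]; then W at s[5]=t[4]; then H at s[6]=t[5]; then W at s[8]=t[6]; then Z at s[9]=t[8]; then H at s[10]=t[9]; then W at s[11]=t[10] — 9 characters in the same relative order in both. The LCS DP gives dp[12][10] = 9, so this is optimal.

9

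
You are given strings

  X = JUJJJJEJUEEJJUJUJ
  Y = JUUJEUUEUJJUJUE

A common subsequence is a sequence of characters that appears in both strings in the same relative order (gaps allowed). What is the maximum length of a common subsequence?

Pick J [1,1]; then U [2,3]; then J [6,4]; then E [7,5]; then U [9,7]; then E [10,8]; then J [12,10]; then J [13,11]; then U [14,12]; then J [15,13]; then U [16,14]; all 11 characters appear in both, in order. Since dp[17][15] = 11, nothing longer is possible.

11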